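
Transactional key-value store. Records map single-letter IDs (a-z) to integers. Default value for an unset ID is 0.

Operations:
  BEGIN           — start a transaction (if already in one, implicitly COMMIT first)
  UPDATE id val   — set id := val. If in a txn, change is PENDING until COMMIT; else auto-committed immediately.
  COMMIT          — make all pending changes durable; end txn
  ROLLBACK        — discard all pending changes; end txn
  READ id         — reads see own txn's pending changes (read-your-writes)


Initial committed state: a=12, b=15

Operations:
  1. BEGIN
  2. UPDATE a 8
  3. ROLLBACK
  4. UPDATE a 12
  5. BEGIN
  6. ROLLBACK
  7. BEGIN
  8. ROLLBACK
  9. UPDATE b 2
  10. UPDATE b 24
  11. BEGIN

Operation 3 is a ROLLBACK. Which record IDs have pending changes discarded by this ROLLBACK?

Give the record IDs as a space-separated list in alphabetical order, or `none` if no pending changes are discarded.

Answer: a

Derivation:
Initial committed: {a=12, b=15}
Op 1: BEGIN: in_txn=True, pending={}
Op 2: UPDATE a=8 (pending; pending now {a=8})
Op 3: ROLLBACK: discarded pending ['a']; in_txn=False
Op 4: UPDATE a=12 (auto-commit; committed a=12)
Op 5: BEGIN: in_txn=True, pending={}
Op 6: ROLLBACK: discarded pending []; in_txn=False
Op 7: BEGIN: in_txn=True, pending={}
Op 8: ROLLBACK: discarded pending []; in_txn=False
Op 9: UPDATE b=2 (auto-commit; committed b=2)
Op 10: UPDATE b=24 (auto-commit; committed b=24)
Op 11: BEGIN: in_txn=True, pending={}
ROLLBACK at op 3 discards: ['a']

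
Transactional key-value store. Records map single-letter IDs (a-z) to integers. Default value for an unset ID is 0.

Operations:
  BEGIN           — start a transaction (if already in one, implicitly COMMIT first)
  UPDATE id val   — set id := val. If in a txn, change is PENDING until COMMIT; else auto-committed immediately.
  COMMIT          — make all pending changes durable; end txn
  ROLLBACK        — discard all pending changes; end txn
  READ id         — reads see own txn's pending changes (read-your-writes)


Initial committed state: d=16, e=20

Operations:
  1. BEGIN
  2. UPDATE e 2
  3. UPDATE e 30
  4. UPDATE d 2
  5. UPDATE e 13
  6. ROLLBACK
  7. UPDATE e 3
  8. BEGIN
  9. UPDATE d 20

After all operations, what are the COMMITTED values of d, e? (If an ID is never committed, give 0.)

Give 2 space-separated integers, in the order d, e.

Answer: 16 3

Derivation:
Initial committed: {d=16, e=20}
Op 1: BEGIN: in_txn=True, pending={}
Op 2: UPDATE e=2 (pending; pending now {e=2})
Op 3: UPDATE e=30 (pending; pending now {e=30})
Op 4: UPDATE d=2 (pending; pending now {d=2, e=30})
Op 5: UPDATE e=13 (pending; pending now {d=2, e=13})
Op 6: ROLLBACK: discarded pending ['d', 'e']; in_txn=False
Op 7: UPDATE e=3 (auto-commit; committed e=3)
Op 8: BEGIN: in_txn=True, pending={}
Op 9: UPDATE d=20 (pending; pending now {d=20})
Final committed: {d=16, e=3}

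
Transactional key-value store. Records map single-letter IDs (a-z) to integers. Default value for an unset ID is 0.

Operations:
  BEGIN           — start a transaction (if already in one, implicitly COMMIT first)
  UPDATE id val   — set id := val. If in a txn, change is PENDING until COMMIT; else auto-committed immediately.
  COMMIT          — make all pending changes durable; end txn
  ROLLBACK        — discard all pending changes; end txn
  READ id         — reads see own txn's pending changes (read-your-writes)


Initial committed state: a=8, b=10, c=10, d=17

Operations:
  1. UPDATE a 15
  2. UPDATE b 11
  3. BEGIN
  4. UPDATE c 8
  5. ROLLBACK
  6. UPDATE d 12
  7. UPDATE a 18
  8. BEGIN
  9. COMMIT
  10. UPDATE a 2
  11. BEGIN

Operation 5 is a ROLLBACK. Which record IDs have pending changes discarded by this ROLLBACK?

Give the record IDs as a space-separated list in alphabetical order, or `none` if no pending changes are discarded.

Answer: c

Derivation:
Initial committed: {a=8, b=10, c=10, d=17}
Op 1: UPDATE a=15 (auto-commit; committed a=15)
Op 2: UPDATE b=11 (auto-commit; committed b=11)
Op 3: BEGIN: in_txn=True, pending={}
Op 4: UPDATE c=8 (pending; pending now {c=8})
Op 5: ROLLBACK: discarded pending ['c']; in_txn=False
Op 6: UPDATE d=12 (auto-commit; committed d=12)
Op 7: UPDATE a=18 (auto-commit; committed a=18)
Op 8: BEGIN: in_txn=True, pending={}
Op 9: COMMIT: merged [] into committed; committed now {a=18, b=11, c=10, d=12}
Op 10: UPDATE a=2 (auto-commit; committed a=2)
Op 11: BEGIN: in_txn=True, pending={}
ROLLBACK at op 5 discards: ['c']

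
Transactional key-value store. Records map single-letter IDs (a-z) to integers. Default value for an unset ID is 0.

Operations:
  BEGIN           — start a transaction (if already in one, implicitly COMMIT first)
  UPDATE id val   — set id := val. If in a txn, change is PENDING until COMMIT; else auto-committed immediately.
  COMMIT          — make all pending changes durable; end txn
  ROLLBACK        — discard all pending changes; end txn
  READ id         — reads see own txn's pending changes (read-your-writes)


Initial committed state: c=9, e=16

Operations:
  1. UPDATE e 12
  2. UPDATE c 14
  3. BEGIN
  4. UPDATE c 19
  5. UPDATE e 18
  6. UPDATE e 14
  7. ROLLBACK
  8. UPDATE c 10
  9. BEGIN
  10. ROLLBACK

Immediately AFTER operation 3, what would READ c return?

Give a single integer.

Answer: 14

Derivation:
Initial committed: {c=9, e=16}
Op 1: UPDATE e=12 (auto-commit; committed e=12)
Op 2: UPDATE c=14 (auto-commit; committed c=14)
Op 3: BEGIN: in_txn=True, pending={}
After op 3: visible(c) = 14 (pending={}, committed={c=14, e=12})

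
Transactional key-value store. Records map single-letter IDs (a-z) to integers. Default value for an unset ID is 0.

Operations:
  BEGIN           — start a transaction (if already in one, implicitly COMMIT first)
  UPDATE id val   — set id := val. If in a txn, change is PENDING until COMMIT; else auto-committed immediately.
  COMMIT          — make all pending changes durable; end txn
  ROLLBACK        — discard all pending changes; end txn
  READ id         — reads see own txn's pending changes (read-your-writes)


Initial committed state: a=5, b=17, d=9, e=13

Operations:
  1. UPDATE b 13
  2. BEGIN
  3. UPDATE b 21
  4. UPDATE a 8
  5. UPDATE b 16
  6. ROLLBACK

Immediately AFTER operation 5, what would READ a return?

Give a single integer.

Initial committed: {a=5, b=17, d=9, e=13}
Op 1: UPDATE b=13 (auto-commit; committed b=13)
Op 2: BEGIN: in_txn=True, pending={}
Op 3: UPDATE b=21 (pending; pending now {b=21})
Op 4: UPDATE a=8 (pending; pending now {a=8, b=21})
Op 5: UPDATE b=16 (pending; pending now {a=8, b=16})
After op 5: visible(a) = 8 (pending={a=8, b=16}, committed={a=5, b=13, d=9, e=13})

Answer: 8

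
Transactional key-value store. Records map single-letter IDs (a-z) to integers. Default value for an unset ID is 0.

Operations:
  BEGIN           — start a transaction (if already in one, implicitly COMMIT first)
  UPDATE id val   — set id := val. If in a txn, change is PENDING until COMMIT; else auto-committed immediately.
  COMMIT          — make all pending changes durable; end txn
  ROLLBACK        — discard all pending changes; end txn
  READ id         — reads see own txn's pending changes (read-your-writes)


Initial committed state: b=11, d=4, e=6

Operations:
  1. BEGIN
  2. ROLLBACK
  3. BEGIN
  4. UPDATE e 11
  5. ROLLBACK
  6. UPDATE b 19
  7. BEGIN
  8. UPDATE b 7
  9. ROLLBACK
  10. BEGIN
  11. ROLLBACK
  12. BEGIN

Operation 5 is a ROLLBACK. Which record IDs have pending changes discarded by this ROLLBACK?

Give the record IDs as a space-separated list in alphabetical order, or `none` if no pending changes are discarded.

Initial committed: {b=11, d=4, e=6}
Op 1: BEGIN: in_txn=True, pending={}
Op 2: ROLLBACK: discarded pending []; in_txn=False
Op 3: BEGIN: in_txn=True, pending={}
Op 4: UPDATE e=11 (pending; pending now {e=11})
Op 5: ROLLBACK: discarded pending ['e']; in_txn=False
Op 6: UPDATE b=19 (auto-commit; committed b=19)
Op 7: BEGIN: in_txn=True, pending={}
Op 8: UPDATE b=7 (pending; pending now {b=7})
Op 9: ROLLBACK: discarded pending ['b']; in_txn=False
Op 10: BEGIN: in_txn=True, pending={}
Op 11: ROLLBACK: discarded pending []; in_txn=False
Op 12: BEGIN: in_txn=True, pending={}
ROLLBACK at op 5 discards: ['e']

Answer: e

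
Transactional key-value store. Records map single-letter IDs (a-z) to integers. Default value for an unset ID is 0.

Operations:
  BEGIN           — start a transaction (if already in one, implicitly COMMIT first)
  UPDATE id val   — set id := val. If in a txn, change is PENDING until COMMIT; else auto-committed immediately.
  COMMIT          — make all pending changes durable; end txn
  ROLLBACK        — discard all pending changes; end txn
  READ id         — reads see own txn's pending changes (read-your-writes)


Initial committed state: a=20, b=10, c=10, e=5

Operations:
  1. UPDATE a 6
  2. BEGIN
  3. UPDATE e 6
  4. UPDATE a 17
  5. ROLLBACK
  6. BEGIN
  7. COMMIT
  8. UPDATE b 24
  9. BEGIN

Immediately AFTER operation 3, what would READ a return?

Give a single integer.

Answer: 6

Derivation:
Initial committed: {a=20, b=10, c=10, e=5}
Op 1: UPDATE a=6 (auto-commit; committed a=6)
Op 2: BEGIN: in_txn=True, pending={}
Op 3: UPDATE e=6 (pending; pending now {e=6})
After op 3: visible(a) = 6 (pending={e=6}, committed={a=6, b=10, c=10, e=5})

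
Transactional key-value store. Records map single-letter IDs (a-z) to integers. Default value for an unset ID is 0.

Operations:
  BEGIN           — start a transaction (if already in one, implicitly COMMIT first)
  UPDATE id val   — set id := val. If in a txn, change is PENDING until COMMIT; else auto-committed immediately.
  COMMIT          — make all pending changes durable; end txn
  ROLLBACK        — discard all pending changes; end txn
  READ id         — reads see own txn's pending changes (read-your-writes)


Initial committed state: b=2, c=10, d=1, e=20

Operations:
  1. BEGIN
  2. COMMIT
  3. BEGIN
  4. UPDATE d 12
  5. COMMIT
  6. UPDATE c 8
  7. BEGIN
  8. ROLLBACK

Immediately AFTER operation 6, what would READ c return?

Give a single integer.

Initial committed: {b=2, c=10, d=1, e=20}
Op 1: BEGIN: in_txn=True, pending={}
Op 2: COMMIT: merged [] into committed; committed now {b=2, c=10, d=1, e=20}
Op 3: BEGIN: in_txn=True, pending={}
Op 4: UPDATE d=12 (pending; pending now {d=12})
Op 5: COMMIT: merged ['d'] into committed; committed now {b=2, c=10, d=12, e=20}
Op 6: UPDATE c=8 (auto-commit; committed c=8)
After op 6: visible(c) = 8 (pending={}, committed={b=2, c=8, d=12, e=20})

Answer: 8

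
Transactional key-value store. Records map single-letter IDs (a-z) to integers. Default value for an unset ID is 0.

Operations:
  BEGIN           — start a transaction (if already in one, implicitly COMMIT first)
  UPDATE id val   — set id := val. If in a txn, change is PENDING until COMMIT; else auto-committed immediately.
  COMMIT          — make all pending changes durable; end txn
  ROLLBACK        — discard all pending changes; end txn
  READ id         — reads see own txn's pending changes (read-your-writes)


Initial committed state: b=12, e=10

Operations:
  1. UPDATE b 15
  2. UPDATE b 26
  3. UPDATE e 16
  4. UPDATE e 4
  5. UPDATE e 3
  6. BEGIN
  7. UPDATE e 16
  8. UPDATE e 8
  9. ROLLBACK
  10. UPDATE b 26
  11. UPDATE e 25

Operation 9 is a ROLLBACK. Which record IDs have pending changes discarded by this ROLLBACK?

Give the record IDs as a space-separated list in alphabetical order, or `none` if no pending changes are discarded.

Initial committed: {b=12, e=10}
Op 1: UPDATE b=15 (auto-commit; committed b=15)
Op 2: UPDATE b=26 (auto-commit; committed b=26)
Op 3: UPDATE e=16 (auto-commit; committed e=16)
Op 4: UPDATE e=4 (auto-commit; committed e=4)
Op 5: UPDATE e=3 (auto-commit; committed e=3)
Op 6: BEGIN: in_txn=True, pending={}
Op 7: UPDATE e=16 (pending; pending now {e=16})
Op 8: UPDATE e=8 (pending; pending now {e=8})
Op 9: ROLLBACK: discarded pending ['e']; in_txn=False
Op 10: UPDATE b=26 (auto-commit; committed b=26)
Op 11: UPDATE e=25 (auto-commit; committed e=25)
ROLLBACK at op 9 discards: ['e']

Answer: e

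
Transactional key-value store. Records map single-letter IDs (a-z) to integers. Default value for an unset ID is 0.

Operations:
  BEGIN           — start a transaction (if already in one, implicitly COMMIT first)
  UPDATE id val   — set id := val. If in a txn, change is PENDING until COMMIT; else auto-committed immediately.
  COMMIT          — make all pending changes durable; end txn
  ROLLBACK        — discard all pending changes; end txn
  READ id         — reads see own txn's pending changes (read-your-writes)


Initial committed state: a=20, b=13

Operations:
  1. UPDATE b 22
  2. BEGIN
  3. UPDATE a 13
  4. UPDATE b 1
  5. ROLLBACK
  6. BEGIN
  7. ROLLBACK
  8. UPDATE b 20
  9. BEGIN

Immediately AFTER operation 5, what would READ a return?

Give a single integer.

Answer: 20

Derivation:
Initial committed: {a=20, b=13}
Op 1: UPDATE b=22 (auto-commit; committed b=22)
Op 2: BEGIN: in_txn=True, pending={}
Op 3: UPDATE a=13 (pending; pending now {a=13})
Op 4: UPDATE b=1 (pending; pending now {a=13, b=1})
Op 5: ROLLBACK: discarded pending ['a', 'b']; in_txn=False
After op 5: visible(a) = 20 (pending={}, committed={a=20, b=22})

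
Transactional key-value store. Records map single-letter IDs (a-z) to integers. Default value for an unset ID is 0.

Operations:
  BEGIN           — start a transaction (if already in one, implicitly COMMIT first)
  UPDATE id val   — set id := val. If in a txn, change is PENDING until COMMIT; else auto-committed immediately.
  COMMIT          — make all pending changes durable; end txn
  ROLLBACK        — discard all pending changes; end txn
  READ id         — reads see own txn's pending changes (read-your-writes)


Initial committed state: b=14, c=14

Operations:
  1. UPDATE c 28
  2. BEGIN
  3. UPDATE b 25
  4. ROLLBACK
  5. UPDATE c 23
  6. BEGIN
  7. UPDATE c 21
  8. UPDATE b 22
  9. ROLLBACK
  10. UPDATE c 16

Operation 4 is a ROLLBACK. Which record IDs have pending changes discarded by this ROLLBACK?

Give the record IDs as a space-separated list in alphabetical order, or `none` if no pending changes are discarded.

Initial committed: {b=14, c=14}
Op 1: UPDATE c=28 (auto-commit; committed c=28)
Op 2: BEGIN: in_txn=True, pending={}
Op 3: UPDATE b=25 (pending; pending now {b=25})
Op 4: ROLLBACK: discarded pending ['b']; in_txn=False
Op 5: UPDATE c=23 (auto-commit; committed c=23)
Op 6: BEGIN: in_txn=True, pending={}
Op 7: UPDATE c=21 (pending; pending now {c=21})
Op 8: UPDATE b=22 (pending; pending now {b=22, c=21})
Op 9: ROLLBACK: discarded pending ['b', 'c']; in_txn=False
Op 10: UPDATE c=16 (auto-commit; committed c=16)
ROLLBACK at op 4 discards: ['b']

Answer: b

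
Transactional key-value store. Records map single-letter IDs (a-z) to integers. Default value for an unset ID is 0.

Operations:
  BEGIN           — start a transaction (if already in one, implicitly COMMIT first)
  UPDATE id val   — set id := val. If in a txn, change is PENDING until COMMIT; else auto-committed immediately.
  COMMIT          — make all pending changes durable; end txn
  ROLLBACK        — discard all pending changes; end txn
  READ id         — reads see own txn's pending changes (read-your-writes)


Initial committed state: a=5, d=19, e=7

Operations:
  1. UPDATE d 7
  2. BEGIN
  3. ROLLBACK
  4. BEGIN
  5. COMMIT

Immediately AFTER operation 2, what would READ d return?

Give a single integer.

Answer: 7

Derivation:
Initial committed: {a=5, d=19, e=7}
Op 1: UPDATE d=7 (auto-commit; committed d=7)
Op 2: BEGIN: in_txn=True, pending={}
After op 2: visible(d) = 7 (pending={}, committed={a=5, d=7, e=7})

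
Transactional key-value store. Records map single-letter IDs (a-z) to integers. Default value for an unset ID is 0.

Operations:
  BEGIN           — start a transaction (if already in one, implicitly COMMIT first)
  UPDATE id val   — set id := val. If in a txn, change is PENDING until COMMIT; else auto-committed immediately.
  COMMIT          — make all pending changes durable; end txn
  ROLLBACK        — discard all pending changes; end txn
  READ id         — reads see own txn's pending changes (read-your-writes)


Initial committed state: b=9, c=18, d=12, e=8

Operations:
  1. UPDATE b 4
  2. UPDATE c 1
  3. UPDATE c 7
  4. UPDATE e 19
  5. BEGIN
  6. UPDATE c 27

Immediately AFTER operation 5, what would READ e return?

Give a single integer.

Answer: 19

Derivation:
Initial committed: {b=9, c=18, d=12, e=8}
Op 1: UPDATE b=4 (auto-commit; committed b=4)
Op 2: UPDATE c=1 (auto-commit; committed c=1)
Op 3: UPDATE c=7 (auto-commit; committed c=7)
Op 4: UPDATE e=19 (auto-commit; committed e=19)
Op 5: BEGIN: in_txn=True, pending={}
After op 5: visible(e) = 19 (pending={}, committed={b=4, c=7, d=12, e=19})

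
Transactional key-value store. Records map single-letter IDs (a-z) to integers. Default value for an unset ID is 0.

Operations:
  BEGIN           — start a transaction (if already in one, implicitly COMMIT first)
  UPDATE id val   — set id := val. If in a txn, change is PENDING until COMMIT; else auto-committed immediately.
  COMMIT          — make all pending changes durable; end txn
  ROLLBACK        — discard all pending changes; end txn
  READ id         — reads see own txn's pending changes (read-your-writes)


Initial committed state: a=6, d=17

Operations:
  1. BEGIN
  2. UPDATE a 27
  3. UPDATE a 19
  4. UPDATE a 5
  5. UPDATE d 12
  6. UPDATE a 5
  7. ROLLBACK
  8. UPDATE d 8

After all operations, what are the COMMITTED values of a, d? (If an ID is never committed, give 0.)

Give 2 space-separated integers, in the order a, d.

Initial committed: {a=6, d=17}
Op 1: BEGIN: in_txn=True, pending={}
Op 2: UPDATE a=27 (pending; pending now {a=27})
Op 3: UPDATE a=19 (pending; pending now {a=19})
Op 4: UPDATE a=5 (pending; pending now {a=5})
Op 5: UPDATE d=12 (pending; pending now {a=5, d=12})
Op 6: UPDATE a=5 (pending; pending now {a=5, d=12})
Op 7: ROLLBACK: discarded pending ['a', 'd']; in_txn=False
Op 8: UPDATE d=8 (auto-commit; committed d=8)
Final committed: {a=6, d=8}

Answer: 6 8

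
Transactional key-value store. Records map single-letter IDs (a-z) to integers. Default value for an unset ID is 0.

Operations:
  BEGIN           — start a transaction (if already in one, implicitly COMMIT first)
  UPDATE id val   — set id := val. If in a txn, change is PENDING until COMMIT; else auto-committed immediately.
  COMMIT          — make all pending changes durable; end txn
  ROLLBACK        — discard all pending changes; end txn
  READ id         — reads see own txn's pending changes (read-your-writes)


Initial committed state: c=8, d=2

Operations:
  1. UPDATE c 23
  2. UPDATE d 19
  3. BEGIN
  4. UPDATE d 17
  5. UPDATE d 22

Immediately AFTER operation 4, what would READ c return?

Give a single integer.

Initial committed: {c=8, d=2}
Op 1: UPDATE c=23 (auto-commit; committed c=23)
Op 2: UPDATE d=19 (auto-commit; committed d=19)
Op 3: BEGIN: in_txn=True, pending={}
Op 4: UPDATE d=17 (pending; pending now {d=17})
After op 4: visible(c) = 23 (pending={d=17}, committed={c=23, d=19})

Answer: 23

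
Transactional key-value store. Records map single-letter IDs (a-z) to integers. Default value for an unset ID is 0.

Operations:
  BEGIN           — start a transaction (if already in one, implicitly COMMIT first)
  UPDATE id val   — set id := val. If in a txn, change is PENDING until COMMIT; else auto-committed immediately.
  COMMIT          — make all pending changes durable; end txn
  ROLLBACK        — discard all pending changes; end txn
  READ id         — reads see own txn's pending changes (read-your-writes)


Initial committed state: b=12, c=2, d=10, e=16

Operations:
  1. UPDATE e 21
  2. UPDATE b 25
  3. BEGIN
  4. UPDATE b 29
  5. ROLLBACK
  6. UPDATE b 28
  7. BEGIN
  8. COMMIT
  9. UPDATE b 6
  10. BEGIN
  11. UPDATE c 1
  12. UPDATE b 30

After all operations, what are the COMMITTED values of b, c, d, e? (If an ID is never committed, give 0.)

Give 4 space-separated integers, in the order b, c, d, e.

Answer: 6 2 10 21

Derivation:
Initial committed: {b=12, c=2, d=10, e=16}
Op 1: UPDATE e=21 (auto-commit; committed e=21)
Op 2: UPDATE b=25 (auto-commit; committed b=25)
Op 3: BEGIN: in_txn=True, pending={}
Op 4: UPDATE b=29 (pending; pending now {b=29})
Op 5: ROLLBACK: discarded pending ['b']; in_txn=False
Op 6: UPDATE b=28 (auto-commit; committed b=28)
Op 7: BEGIN: in_txn=True, pending={}
Op 8: COMMIT: merged [] into committed; committed now {b=28, c=2, d=10, e=21}
Op 9: UPDATE b=6 (auto-commit; committed b=6)
Op 10: BEGIN: in_txn=True, pending={}
Op 11: UPDATE c=1 (pending; pending now {c=1})
Op 12: UPDATE b=30 (pending; pending now {b=30, c=1})
Final committed: {b=6, c=2, d=10, e=21}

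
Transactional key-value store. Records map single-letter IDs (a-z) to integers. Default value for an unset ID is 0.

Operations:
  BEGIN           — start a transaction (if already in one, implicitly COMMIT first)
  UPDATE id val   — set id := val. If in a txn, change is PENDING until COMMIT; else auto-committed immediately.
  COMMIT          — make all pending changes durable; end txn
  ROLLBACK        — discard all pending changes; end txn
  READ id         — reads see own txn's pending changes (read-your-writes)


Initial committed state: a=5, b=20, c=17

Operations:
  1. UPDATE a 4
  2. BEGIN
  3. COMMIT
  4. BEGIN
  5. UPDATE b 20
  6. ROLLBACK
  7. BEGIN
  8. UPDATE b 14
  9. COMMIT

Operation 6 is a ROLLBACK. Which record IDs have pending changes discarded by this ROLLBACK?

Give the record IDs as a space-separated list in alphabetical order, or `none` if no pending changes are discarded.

Initial committed: {a=5, b=20, c=17}
Op 1: UPDATE a=4 (auto-commit; committed a=4)
Op 2: BEGIN: in_txn=True, pending={}
Op 3: COMMIT: merged [] into committed; committed now {a=4, b=20, c=17}
Op 4: BEGIN: in_txn=True, pending={}
Op 5: UPDATE b=20 (pending; pending now {b=20})
Op 6: ROLLBACK: discarded pending ['b']; in_txn=False
Op 7: BEGIN: in_txn=True, pending={}
Op 8: UPDATE b=14 (pending; pending now {b=14})
Op 9: COMMIT: merged ['b'] into committed; committed now {a=4, b=14, c=17}
ROLLBACK at op 6 discards: ['b']

Answer: b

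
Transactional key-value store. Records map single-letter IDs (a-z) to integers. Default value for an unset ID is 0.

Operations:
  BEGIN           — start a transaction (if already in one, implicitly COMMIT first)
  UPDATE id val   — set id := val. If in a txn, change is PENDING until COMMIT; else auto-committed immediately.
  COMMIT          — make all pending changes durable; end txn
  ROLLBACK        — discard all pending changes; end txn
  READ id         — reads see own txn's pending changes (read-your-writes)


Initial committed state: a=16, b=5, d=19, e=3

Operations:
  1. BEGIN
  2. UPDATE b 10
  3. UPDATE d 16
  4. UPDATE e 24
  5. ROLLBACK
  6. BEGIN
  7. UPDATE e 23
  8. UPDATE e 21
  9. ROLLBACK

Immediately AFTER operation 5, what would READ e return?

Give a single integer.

Answer: 3

Derivation:
Initial committed: {a=16, b=5, d=19, e=3}
Op 1: BEGIN: in_txn=True, pending={}
Op 2: UPDATE b=10 (pending; pending now {b=10})
Op 3: UPDATE d=16 (pending; pending now {b=10, d=16})
Op 4: UPDATE e=24 (pending; pending now {b=10, d=16, e=24})
Op 5: ROLLBACK: discarded pending ['b', 'd', 'e']; in_txn=False
After op 5: visible(e) = 3 (pending={}, committed={a=16, b=5, d=19, e=3})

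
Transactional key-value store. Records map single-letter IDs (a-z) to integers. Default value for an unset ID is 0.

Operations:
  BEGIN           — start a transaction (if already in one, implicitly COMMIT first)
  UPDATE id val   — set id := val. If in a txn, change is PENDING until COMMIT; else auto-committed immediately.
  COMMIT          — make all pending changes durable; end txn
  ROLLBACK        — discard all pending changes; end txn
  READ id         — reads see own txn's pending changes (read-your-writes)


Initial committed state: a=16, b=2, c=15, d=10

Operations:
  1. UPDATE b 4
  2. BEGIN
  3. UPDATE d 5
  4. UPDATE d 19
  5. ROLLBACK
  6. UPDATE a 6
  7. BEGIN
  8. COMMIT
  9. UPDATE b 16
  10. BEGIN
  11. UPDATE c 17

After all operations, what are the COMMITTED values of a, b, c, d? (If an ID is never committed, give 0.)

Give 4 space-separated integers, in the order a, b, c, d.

Initial committed: {a=16, b=2, c=15, d=10}
Op 1: UPDATE b=4 (auto-commit; committed b=4)
Op 2: BEGIN: in_txn=True, pending={}
Op 3: UPDATE d=5 (pending; pending now {d=5})
Op 4: UPDATE d=19 (pending; pending now {d=19})
Op 5: ROLLBACK: discarded pending ['d']; in_txn=False
Op 6: UPDATE a=6 (auto-commit; committed a=6)
Op 7: BEGIN: in_txn=True, pending={}
Op 8: COMMIT: merged [] into committed; committed now {a=6, b=4, c=15, d=10}
Op 9: UPDATE b=16 (auto-commit; committed b=16)
Op 10: BEGIN: in_txn=True, pending={}
Op 11: UPDATE c=17 (pending; pending now {c=17})
Final committed: {a=6, b=16, c=15, d=10}

Answer: 6 16 15 10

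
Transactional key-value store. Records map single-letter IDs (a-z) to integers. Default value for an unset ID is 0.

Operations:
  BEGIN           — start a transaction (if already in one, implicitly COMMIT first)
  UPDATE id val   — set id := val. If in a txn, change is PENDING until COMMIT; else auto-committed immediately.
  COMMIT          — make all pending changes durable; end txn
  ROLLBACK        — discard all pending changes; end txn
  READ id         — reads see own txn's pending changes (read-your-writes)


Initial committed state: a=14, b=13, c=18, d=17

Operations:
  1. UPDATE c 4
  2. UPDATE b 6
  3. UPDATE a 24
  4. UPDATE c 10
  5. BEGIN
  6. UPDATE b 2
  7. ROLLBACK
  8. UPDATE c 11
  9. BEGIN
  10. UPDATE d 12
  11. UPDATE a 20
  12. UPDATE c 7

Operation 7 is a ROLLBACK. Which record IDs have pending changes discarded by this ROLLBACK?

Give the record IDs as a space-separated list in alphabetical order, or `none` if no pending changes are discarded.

Answer: b

Derivation:
Initial committed: {a=14, b=13, c=18, d=17}
Op 1: UPDATE c=4 (auto-commit; committed c=4)
Op 2: UPDATE b=6 (auto-commit; committed b=6)
Op 3: UPDATE a=24 (auto-commit; committed a=24)
Op 4: UPDATE c=10 (auto-commit; committed c=10)
Op 5: BEGIN: in_txn=True, pending={}
Op 6: UPDATE b=2 (pending; pending now {b=2})
Op 7: ROLLBACK: discarded pending ['b']; in_txn=False
Op 8: UPDATE c=11 (auto-commit; committed c=11)
Op 9: BEGIN: in_txn=True, pending={}
Op 10: UPDATE d=12 (pending; pending now {d=12})
Op 11: UPDATE a=20 (pending; pending now {a=20, d=12})
Op 12: UPDATE c=7 (pending; pending now {a=20, c=7, d=12})
ROLLBACK at op 7 discards: ['b']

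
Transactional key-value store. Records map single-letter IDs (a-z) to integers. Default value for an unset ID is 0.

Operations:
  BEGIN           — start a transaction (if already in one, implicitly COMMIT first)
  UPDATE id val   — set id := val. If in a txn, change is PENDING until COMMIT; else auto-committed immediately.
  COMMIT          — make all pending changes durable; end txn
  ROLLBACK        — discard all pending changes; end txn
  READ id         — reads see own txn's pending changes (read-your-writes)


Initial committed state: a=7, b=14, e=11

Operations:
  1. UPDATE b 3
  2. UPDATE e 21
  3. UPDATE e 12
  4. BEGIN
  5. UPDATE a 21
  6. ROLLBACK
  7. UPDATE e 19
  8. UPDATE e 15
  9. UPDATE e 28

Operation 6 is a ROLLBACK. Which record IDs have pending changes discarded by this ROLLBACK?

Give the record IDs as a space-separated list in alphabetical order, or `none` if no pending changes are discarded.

Answer: a

Derivation:
Initial committed: {a=7, b=14, e=11}
Op 1: UPDATE b=3 (auto-commit; committed b=3)
Op 2: UPDATE e=21 (auto-commit; committed e=21)
Op 3: UPDATE e=12 (auto-commit; committed e=12)
Op 4: BEGIN: in_txn=True, pending={}
Op 5: UPDATE a=21 (pending; pending now {a=21})
Op 6: ROLLBACK: discarded pending ['a']; in_txn=False
Op 7: UPDATE e=19 (auto-commit; committed e=19)
Op 8: UPDATE e=15 (auto-commit; committed e=15)
Op 9: UPDATE e=28 (auto-commit; committed e=28)
ROLLBACK at op 6 discards: ['a']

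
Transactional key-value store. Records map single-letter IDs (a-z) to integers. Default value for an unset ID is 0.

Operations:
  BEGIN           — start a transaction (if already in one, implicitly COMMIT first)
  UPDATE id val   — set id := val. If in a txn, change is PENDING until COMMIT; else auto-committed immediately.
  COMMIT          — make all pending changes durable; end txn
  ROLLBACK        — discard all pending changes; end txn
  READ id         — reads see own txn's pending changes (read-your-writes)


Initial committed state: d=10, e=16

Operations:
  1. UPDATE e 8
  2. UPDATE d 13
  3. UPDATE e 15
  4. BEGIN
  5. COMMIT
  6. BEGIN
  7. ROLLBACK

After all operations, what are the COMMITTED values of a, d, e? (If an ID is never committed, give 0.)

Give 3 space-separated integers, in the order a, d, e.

Answer: 0 13 15

Derivation:
Initial committed: {d=10, e=16}
Op 1: UPDATE e=8 (auto-commit; committed e=8)
Op 2: UPDATE d=13 (auto-commit; committed d=13)
Op 3: UPDATE e=15 (auto-commit; committed e=15)
Op 4: BEGIN: in_txn=True, pending={}
Op 5: COMMIT: merged [] into committed; committed now {d=13, e=15}
Op 6: BEGIN: in_txn=True, pending={}
Op 7: ROLLBACK: discarded pending []; in_txn=False
Final committed: {d=13, e=15}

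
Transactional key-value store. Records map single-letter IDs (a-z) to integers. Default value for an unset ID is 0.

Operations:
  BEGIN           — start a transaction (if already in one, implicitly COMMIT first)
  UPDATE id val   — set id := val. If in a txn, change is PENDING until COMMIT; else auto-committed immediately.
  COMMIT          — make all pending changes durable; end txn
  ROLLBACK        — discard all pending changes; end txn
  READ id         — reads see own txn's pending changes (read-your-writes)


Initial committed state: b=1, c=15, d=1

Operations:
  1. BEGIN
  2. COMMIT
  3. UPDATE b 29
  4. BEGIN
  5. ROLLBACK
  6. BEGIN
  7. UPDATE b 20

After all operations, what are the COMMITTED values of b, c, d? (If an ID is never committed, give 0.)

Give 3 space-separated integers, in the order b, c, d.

Initial committed: {b=1, c=15, d=1}
Op 1: BEGIN: in_txn=True, pending={}
Op 2: COMMIT: merged [] into committed; committed now {b=1, c=15, d=1}
Op 3: UPDATE b=29 (auto-commit; committed b=29)
Op 4: BEGIN: in_txn=True, pending={}
Op 5: ROLLBACK: discarded pending []; in_txn=False
Op 6: BEGIN: in_txn=True, pending={}
Op 7: UPDATE b=20 (pending; pending now {b=20})
Final committed: {b=29, c=15, d=1}

Answer: 29 15 1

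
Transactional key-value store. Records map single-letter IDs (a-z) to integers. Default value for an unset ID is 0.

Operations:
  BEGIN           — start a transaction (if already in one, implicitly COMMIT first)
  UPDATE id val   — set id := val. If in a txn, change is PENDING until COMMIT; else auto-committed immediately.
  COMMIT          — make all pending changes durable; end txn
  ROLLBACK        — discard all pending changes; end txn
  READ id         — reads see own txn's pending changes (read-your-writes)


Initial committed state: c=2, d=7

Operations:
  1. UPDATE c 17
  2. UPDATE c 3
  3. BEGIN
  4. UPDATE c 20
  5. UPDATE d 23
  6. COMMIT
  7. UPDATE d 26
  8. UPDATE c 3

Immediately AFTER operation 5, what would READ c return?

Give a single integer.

Initial committed: {c=2, d=7}
Op 1: UPDATE c=17 (auto-commit; committed c=17)
Op 2: UPDATE c=3 (auto-commit; committed c=3)
Op 3: BEGIN: in_txn=True, pending={}
Op 4: UPDATE c=20 (pending; pending now {c=20})
Op 5: UPDATE d=23 (pending; pending now {c=20, d=23})
After op 5: visible(c) = 20 (pending={c=20, d=23}, committed={c=3, d=7})

Answer: 20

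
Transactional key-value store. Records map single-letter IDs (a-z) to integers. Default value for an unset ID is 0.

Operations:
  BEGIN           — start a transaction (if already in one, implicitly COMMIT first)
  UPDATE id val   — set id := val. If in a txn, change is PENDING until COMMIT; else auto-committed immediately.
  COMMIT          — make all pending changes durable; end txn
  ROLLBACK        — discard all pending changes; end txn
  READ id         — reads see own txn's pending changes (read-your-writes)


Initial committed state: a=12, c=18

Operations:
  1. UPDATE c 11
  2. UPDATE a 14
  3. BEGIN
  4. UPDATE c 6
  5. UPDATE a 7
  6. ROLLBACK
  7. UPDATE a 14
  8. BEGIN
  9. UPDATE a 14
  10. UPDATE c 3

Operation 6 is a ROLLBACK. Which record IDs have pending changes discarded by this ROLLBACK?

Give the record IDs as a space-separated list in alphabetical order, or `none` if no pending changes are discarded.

Answer: a c

Derivation:
Initial committed: {a=12, c=18}
Op 1: UPDATE c=11 (auto-commit; committed c=11)
Op 2: UPDATE a=14 (auto-commit; committed a=14)
Op 3: BEGIN: in_txn=True, pending={}
Op 4: UPDATE c=6 (pending; pending now {c=6})
Op 5: UPDATE a=7 (pending; pending now {a=7, c=6})
Op 6: ROLLBACK: discarded pending ['a', 'c']; in_txn=False
Op 7: UPDATE a=14 (auto-commit; committed a=14)
Op 8: BEGIN: in_txn=True, pending={}
Op 9: UPDATE a=14 (pending; pending now {a=14})
Op 10: UPDATE c=3 (pending; pending now {a=14, c=3})
ROLLBACK at op 6 discards: ['a', 'c']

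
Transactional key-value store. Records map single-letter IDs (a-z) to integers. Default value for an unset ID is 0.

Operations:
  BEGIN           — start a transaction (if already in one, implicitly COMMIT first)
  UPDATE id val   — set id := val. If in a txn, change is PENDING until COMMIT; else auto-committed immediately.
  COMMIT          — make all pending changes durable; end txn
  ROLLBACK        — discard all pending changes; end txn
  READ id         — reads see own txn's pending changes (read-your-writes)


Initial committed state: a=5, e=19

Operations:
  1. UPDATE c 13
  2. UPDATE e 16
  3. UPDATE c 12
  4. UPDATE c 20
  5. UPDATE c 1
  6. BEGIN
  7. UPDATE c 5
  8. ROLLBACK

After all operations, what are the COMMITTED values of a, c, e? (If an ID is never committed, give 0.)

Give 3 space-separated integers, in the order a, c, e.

Initial committed: {a=5, e=19}
Op 1: UPDATE c=13 (auto-commit; committed c=13)
Op 2: UPDATE e=16 (auto-commit; committed e=16)
Op 3: UPDATE c=12 (auto-commit; committed c=12)
Op 4: UPDATE c=20 (auto-commit; committed c=20)
Op 5: UPDATE c=1 (auto-commit; committed c=1)
Op 6: BEGIN: in_txn=True, pending={}
Op 7: UPDATE c=5 (pending; pending now {c=5})
Op 8: ROLLBACK: discarded pending ['c']; in_txn=False
Final committed: {a=5, c=1, e=16}

Answer: 5 1 16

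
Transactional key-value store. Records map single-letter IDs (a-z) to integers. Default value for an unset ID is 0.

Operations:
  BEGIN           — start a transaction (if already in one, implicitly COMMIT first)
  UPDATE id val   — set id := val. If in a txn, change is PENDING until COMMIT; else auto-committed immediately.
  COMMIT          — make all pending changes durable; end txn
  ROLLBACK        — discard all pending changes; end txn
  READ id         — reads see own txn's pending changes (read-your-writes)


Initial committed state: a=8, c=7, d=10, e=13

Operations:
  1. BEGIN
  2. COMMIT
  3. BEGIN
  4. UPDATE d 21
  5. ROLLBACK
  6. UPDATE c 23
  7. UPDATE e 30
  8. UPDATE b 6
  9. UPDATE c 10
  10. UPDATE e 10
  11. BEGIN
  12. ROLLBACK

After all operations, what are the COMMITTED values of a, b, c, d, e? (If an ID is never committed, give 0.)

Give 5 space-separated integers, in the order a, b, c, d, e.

Answer: 8 6 10 10 10

Derivation:
Initial committed: {a=8, c=7, d=10, e=13}
Op 1: BEGIN: in_txn=True, pending={}
Op 2: COMMIT: merged [] into committed; committed now {a=8, c=7, d=10, e=13}
Op 3: BEGIN: in_txn=True, pending={}
Op 4: UPDATE d=21 (pending; pending now {d=21})
Op 5: ROLLBACK: discarded pending ['d']; in_txn=False
Op 6: UPDATE c=23 (auto-commit; committed c=23)
Op 7: UPDATE e=30 (auto-commit; committed e=30)
Op 8: UPDATE b=6 (auto-commit; committed b=6)
Op 9: UPDATE c=10 (auto-commit; committed c=10)
Op 10: UPDATE e=10 (auto-commit; committed e=10)
Op 11: BEGIN: in_txn=True, pending={}
Op 12: ROLLBACK: discarded pending []; in_txn=False
Final committed: {a=8, b=6, c=10, d=10, e=10}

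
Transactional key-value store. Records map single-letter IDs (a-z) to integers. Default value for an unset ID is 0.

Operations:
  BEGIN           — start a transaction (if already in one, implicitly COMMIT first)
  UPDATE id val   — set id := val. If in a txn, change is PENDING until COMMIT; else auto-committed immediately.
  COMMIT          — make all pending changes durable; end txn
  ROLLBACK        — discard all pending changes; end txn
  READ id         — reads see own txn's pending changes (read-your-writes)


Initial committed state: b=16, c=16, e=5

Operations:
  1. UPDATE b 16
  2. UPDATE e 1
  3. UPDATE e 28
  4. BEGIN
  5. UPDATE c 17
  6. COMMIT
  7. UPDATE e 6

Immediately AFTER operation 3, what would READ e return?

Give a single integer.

Initial committed: {b=16, c=16, e=5}
Op 1: UPDATE b=16 (auto-commit; committed b=16)
Op 2: UPDATE e=1 (auto-commit; committed e=1)
Op 3: UPDATE e=28 (auto-commit; committed e=28)
After op 3: visible(e) = 28 (pending={}, committed={b=16, c=16, e=28})

Answer: 28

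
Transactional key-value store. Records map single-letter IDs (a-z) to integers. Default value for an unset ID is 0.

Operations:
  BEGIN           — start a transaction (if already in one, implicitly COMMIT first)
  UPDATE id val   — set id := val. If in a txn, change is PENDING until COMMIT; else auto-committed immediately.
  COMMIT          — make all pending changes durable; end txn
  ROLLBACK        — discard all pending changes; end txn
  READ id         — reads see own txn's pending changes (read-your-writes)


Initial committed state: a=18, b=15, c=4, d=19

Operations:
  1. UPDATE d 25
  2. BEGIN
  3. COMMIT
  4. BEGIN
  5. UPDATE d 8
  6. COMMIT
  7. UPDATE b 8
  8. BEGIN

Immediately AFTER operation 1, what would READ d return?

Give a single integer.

Initial committed: {a=18, b=15, c=4, d=19}
Op 1: UPDATE d=25 (auto-commit; committed d=25)
After op 1: visible(d) = 25 (pending={}, committed={a=18, b=15, c=4, d=25})

Answer: 25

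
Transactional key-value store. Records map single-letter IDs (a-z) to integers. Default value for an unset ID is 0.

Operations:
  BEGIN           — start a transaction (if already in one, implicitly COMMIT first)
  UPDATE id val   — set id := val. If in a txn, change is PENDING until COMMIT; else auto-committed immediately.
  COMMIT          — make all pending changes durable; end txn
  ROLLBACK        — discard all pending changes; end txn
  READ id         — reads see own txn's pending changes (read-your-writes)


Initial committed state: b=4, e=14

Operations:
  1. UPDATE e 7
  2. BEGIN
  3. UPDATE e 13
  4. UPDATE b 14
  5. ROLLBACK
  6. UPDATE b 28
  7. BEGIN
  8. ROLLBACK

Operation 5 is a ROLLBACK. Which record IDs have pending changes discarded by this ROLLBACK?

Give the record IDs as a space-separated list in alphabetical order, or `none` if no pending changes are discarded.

Answer: b e

Derivation:
Initial committed: {b=4, e=14}
Op 1: UPDATE e=7 (auto-commit; committed e=7)
Op 2: BEGIN: in_txn=True, pending={}
Op 3: UPDATE e=13 (pending; pending now {e=13})
Op 4: UPDATE b=14 (pending; pending now {b=14, e=13})
Op 5: ROLLBACK: discarded pending ['b', 'e']; in_txn=False
Op 6: UPDATE b=28 (auto-commit; committed b=28)
Op 7: BEGIN: in_txn=True, pending={}
Op 8: ROLLBACK: discarded pending []; in_txn=False
ROLLBACK at op 5 discards: ['b', 'e']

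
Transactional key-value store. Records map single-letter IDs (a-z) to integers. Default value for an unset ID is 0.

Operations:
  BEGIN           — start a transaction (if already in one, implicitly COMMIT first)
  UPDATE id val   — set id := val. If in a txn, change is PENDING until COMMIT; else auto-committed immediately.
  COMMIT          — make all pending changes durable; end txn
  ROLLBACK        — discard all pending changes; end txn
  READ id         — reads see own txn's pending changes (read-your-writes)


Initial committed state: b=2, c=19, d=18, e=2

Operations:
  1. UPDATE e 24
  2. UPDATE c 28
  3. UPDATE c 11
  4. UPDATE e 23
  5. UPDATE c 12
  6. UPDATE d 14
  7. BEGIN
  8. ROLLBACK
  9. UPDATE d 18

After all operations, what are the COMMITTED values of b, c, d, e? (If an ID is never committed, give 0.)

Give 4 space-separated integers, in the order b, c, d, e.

Initial committed: {b=2, c=19, d=18, e=2}
Op 1: UPDATE e=24 (auto-commit; committed e=24)
Op 2: UPDATE c=28 (auto-commit; committed c=28)
Op 3: UPDATE c=11 (auto-commit; committed c=11)
Op 4: UPDATE e=23 (auto-commit; committed e=23)
Op 5: UPDATE c=12 (auto-commit; committed c=12)
Op 6: UPDATE d=14 (auto-commit; committed d=14)
Op 7: BEGIN: in_txn=True, pending={}
Op 8: ROLLBACK: discarded pending []; in_txn=False
Op 9: UPDATE d=18 (auto-commit; committed d=18)
Final committed: {b=2, c=12, d=18, e=23}

Answer: 2 12 18 23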